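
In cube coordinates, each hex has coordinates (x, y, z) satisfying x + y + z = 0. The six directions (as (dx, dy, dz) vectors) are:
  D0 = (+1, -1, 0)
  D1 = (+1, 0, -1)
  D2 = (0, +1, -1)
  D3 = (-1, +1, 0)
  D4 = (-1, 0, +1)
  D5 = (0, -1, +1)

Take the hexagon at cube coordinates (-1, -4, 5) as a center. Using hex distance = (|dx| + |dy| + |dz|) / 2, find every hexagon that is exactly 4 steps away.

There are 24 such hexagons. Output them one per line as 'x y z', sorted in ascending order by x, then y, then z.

Answer: -5 -4 9
-5 -3 8
-5 -2 7
-5 -1 6
-5 0 5
-4 -5 9
-4 0 4
-3 -6 9
-3 0 3
-2 -7 9
-2 0 2
-1 -8 9
-1 0 1
0 -8 8
0 -1 1
1 -8 7
1 -2 1
2 -8 6
2 -3 1
3 -8 5
3 -7 4
3 -6 3
3 -5 2
3 -4 1

Derivation:
Walk ring at distance 4 from (-1, -4, 5):
Start at center + D4*4 = (-5, -4, 9)
  hex 0: (-5, -4, 9)
  hex 1: (-4, -5, 9)
  hex 2: (-3, -6, 9)
  hex 3: (-2, -7, 9)
  hex 4: (-1, -8, 9)
  hex 5: (0, -8, 8)
  hex 6: (1, -8, 7)
  hex 7: (2, -8, 6)
  hex 8: (3, -8, 5)
  hex 9: (3, -7, 4)
  hex 10: (3, -6, 3)
  hex 11: (3, -5, 2)
  hex 12: (3, -4, 1)
  hex 13: (2, -3, 1)
  hex 14: (1, -2, 1)
  hex 15: (0, -1, 1)
  hex 16: (-1, 0, 1)
  hex 17: (-2, 0, 2)
  hex 18: (-3, 0, 3)
  hex 19: (-4, 0, 4)
  hex 20: (-5, 0, 5)
  hex 21: (-5, -1, 6)
  hex 22: (-5, -2, 7)
  hex 23: (-5, -3, 8)
Sorted: 24 hexes.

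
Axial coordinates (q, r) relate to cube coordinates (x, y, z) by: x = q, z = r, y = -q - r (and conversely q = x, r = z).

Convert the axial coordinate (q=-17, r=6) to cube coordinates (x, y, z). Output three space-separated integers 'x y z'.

x = q = -17
z = r = 6
y = -x - z = -(-17) - (6) = 11

Answer: -17 11 6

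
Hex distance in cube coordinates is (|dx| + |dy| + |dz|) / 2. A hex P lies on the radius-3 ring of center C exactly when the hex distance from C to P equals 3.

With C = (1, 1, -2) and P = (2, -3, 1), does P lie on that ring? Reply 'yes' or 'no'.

|px - cx| = |2 - 1| = 1
|py - cy| = |-3 - 1| = 4
|pz - cz| = |1 - (-2)| = 3
distance = (1+4+3)/2 = 8/2 = 4
radius = 3; distance != radius -> no

Answer: no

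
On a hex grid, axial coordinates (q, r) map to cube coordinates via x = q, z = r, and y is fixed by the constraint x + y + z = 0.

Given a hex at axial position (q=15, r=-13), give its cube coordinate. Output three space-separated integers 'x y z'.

Answer: 15 -2 -13

Derivation:
x = q = 15
z = r = -13
y = -x - z = -(15) - (-13) = -2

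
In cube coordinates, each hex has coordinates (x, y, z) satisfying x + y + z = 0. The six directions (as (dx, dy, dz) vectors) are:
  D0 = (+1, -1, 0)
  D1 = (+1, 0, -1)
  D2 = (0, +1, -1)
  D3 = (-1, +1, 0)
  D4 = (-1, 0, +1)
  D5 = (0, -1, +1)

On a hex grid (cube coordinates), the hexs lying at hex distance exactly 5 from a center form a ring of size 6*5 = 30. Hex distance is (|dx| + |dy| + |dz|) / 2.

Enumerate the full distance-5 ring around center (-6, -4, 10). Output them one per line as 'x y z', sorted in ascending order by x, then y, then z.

Walk ring at distance 5 from (-6, -4, 10):
Start at center + D4*5 = (-11, -4, 15)
  hex 0: (-11, -4, 15)
  hex 1: (-10, -5, 15)
  hex 2: (-9, -6, 15)
  hex 3: (-8, -7, 15)
  hex 4: (-7, -8, 15)
  hex 5: (-6, -9, 15)
  hex 6: (-5, -9, 14)
  hex 7: (-4, -9, 13)
  hex 8: (-3, -9, 12)
  hex 9: (-2, -9, 11)
  hex 10: (-1, -9, 10)
  hex 11: (-1, -8, 9)
  hex 12: (-1, -7, 8)
  hex 13: (-1, -6, 7)
  hex 14: (-1, -5, 6)
  hex 15: (-1, -4, 5)
  hex 16: (-2, -3, 5)
  hex 17: (-3, -2, 5)
  hex 18: (-4, -1, 5)
  hex 19: (-5, 0, 5)
  hex 20: (-6, 1, 5)
  hex 21: (-7, 1, 6)
  hex 22: (-8, 1, 7)
  hex 23: (-9, 1, 8)
  hex 24: (-10, 1, 9)
  hex 25: (-11, 1, 10)
  hex 26: (-11, 0, 11)
  hex 27: (-11, -1, 12)
  hex 28: (-11, -2, 13)
  hex 29: (-11, -3, 14)
Sorted: 30 hexes.

Answer: -11 -4 15
-11 -3 14
-11 -2 13
-11 -1 12
-11 0 11
-11 1 10
-10 -5 15
-10 1 9
-9 -6 15
-9 1 8
-8 -7 15
-8 1 7
-7 -8 15
-7 1 6
-6 -9 15
-6 1 5
-5 -9 14
-5 0 5
-4 -9 13
-4 -1 5
-3 -9 12
-3 -2 5
-2 -9 11
-2 -3 5
-1 -9 10
-1 -8 9
-1 -7 8
-1 -6 7
-1 -5 6
-1 -4 5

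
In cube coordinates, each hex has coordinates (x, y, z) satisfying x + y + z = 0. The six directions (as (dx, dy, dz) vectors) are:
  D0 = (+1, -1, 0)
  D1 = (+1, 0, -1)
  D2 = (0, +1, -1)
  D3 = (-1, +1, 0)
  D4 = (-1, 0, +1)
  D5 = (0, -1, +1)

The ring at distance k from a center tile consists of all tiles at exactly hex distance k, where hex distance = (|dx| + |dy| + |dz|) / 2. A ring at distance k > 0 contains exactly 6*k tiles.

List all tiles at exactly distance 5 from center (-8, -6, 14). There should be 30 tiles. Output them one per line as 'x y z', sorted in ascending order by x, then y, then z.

Answer: -13 -6 19
-13 -5 18
-13 -4 17
-13 -3 16
-13 -2 15
-13 -1 14
-12 -7 19
-12 -1 13
-11 -8 19
-11 -1 12
-10 -9 19
-10 -1 11
-9 -10 19
-9 -1 10
-8 -11 19
-8 -1 9
-7 -11 18
-7 -2 9
-6 -11 17
-6 -3 9
-5 -11 16
-5 -4 9
-4 -11 15
-4 -5 9
-3 -11 14
-3 -10 13
-3 -9 12
-3 -8 11
-3 -7 10
-3 -6 9

Derivation:
Walk ring at distance 5 from (-8, -6, 14):
Start at center + D4*5 = (-13, -6, 19)
  hex 0: (-13, -6, 19)
  hex 1: (-12, -7, 19)
  hex 2: (-11, -8, 19)
  hex 3: (-10, -9, 19)
  hex 4: (-9, -10, 19)
  hex 5: (-8, -11, 19)
  hex 6: (-7, -11, 18)
  hex 7: (-6, -11, 17)
  hex 8: (-5, -11, 16)
  hex 9: (-4, -11, 15)
  hex 10: (-3, -11, 14)
  hex 11: (-3, -10, 13)
  hex 12: (-3, -9, 12)
  hex 13: (-3, -8, 11)
  hex 14: (-3, -7, 10)
  hex 15: (-3, -6, 9)
  hex 16: (-4, -5, 9)
  hex 17: (-5, -4, 9)
  hex 18: (-6, -3, 9)
  hex 19: (-7, -2, 9)
  hex 20: (-8, -1, 9)
  hex 21: (-9, -1, 10)
  hex 22: (-10, -1, 11)
  hex 23: (-11, -1, 12)
  hex 24: (-12, -1, 13)
  hex 25: (-13, -1, 14)
  hex 26: (-13, -2, 15)
  hex 27: (-13, -3, 16)
  hex 28: (-13, -4, 17)
  hex 29: (-13, -5, 18)
Sorted: 30 hexes.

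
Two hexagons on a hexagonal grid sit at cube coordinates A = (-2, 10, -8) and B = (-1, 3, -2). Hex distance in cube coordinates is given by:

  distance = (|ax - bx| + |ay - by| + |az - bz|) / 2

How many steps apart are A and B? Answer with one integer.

|ax - bx| = |-2 - (-1)| = 1
|ay - by| = |10 - 3| = 7
|az - bz| = |-8 - (-2)| = 6
distance = (1 + 7 + 6) / 2 = 14 / 2 = 7

Answer: 7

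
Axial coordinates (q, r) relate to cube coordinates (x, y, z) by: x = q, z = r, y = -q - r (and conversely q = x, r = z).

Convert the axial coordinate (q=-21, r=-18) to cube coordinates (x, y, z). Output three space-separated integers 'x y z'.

x = q = -21
z = r = -18
y = -x - z = -(-21) - (-18) = 39

Answer: -21 39 -18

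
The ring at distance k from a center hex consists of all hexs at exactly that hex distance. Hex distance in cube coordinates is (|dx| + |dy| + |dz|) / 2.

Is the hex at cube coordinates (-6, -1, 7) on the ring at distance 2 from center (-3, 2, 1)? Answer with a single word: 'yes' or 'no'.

Answer: no

Derivation:
|px - cx| = |-6 - (-3)| = 3
|py - cy| = |-1 - 2| = 3
|pz - cz| = |7 - 1| = 6
distance = (3+3+6)/2 = 12/2 = 6
radius = 2; distance != radius -> no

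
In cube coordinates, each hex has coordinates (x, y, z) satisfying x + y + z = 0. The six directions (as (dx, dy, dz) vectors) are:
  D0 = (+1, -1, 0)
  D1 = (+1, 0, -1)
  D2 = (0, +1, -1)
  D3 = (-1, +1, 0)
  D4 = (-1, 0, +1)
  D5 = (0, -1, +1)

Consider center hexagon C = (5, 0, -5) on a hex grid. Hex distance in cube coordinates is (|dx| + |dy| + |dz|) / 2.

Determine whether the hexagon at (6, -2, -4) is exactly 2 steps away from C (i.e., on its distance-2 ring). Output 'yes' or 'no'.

Answer: yes

Derivation:
|px - cx| = |6 - 5| = 1
|py - cy| = |-2 - 0| = 2
|pz - cz| = |-4 - (-5)| = 1
distance = (1+2+1)/2 = 4/2 = 2
radius = 2; distance == radius -> yes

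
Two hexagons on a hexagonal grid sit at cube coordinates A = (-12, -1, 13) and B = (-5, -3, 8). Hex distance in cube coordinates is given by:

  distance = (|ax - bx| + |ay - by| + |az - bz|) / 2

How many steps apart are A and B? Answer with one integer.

Answer: 7

Derivation:
|ax - bx| = |-12 - (-5)| = 7
|ay - by| = |-1 - (-3)| = 2
|az - bz| = |13 - 8| = 5
distance = (7 + 2 + 5) / 2 = 14 / 2 = 7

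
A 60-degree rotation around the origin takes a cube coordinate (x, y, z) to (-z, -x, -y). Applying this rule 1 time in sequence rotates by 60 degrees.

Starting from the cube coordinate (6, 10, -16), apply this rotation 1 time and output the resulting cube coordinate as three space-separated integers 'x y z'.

Start: (6, 10, -16)
Step 1: (6, 10, -16) -> (-(-16), -(6), -(10)) = (16, -6, -10)

Answer: 16 -6 -10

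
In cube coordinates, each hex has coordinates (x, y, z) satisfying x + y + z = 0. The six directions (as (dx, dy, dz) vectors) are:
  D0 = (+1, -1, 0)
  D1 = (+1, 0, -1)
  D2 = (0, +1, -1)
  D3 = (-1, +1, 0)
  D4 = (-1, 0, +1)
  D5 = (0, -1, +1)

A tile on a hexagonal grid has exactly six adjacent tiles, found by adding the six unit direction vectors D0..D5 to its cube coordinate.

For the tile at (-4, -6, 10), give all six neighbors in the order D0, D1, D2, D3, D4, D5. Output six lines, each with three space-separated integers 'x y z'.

Answer: -3 -7 10
-3 -6 9
-4 -5 9
-5 -5 10
-5 -6 11
-4 -7 11

Derivation:
Center: (-4, -6, 10). Add each direction:
  D0: (-4, -6, 10) + (1, -1, 0) = (-3, -7, 10)
  D1: (-4, -6, 10) + (1, 0, -1) = (-3, -6, 9)
  D2: (-4, -6, 10) + (0, 1, -1) = (-4, -5, 9)
  D3: (-4, -6, 10) + (-1, 1, 0) = (-5, -5, 10)
  D4: (-4, -6, 10) + (-1, 0, 1) = (-5, -6, 11)
  D5: (-4, -6, 10) + (0, -1, 1) = (-4, -7, 11)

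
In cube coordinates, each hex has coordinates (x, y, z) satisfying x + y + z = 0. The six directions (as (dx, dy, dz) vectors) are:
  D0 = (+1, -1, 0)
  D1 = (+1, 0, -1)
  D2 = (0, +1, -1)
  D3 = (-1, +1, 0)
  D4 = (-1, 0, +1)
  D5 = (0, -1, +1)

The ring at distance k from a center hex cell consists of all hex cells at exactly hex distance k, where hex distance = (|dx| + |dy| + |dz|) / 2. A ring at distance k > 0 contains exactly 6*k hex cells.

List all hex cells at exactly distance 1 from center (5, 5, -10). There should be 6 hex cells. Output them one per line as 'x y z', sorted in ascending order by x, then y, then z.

Walk ring at distance 1 from (5, 5, -10):
Start at center + D4*1 = (4, 5, -9)
  hex 0: (4, 5, -9)
  hex 1: (5, 4, -9)
  hex 2: (6, 4, -10)
  hex 3: (6, 5, -11)
  hex 4: (5, 6, -11)
  hex 5: (4, 6, -10)
Sorted: 6 hexes.

Answer: 4 5 -9
4 6 -10
5 4 -9
5 6 -11
6 4 -10
6 5 -11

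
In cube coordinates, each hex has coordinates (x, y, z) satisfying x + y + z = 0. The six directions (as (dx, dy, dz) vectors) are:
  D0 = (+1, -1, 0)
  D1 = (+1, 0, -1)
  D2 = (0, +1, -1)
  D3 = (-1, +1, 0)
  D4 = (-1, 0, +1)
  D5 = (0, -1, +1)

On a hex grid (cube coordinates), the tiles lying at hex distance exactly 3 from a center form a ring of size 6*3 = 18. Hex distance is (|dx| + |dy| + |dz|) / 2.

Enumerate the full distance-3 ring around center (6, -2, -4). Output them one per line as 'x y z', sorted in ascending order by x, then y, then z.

Walk ring at distance 3 from (6, -2, -4):
Start at center + D4*3 = (3, -2, -1)
  hex 0: (3, -2, -1)
  hex 1: (4, -3, -1)
  hex 2: (5, -4, -1)
  hex 3: (6, -5, -1)
  hex 4: (7, -5, -2)
  hex 5: (8, -5, -3)
  hex 6: (9, -5, -4)
  hex 7: (9, -4, -5)
  hex 8: (9, -3, -6)
  hex 9: (9, -2, -7)
  hex 10: (8, -1, -7)
  hex 11: (7, 0, -7)
  hex 12: (6, 1, -7)
  hex 13: (5, 1, -6)
  hex 14: (4, 1, -5)
  hex 15: (3, 1, -4)
  hex 16: (3, 0, -3)
  hex 17: (3, -1, -2)
Sorted: 18 hexes.

Answer: 3 -2 -1
3 -1 -2
3 0 -3
3 1 -4
4 -3 -1
4 1 -5
5 -4 -1
5 1 -6
6 -5 -1
6 1 -7
7 -5 -2
7 0 -7
8 -5 -3
8 -1 -7
9 -5 -4
9 -4 -5
9 -3 -6
9 -2 -7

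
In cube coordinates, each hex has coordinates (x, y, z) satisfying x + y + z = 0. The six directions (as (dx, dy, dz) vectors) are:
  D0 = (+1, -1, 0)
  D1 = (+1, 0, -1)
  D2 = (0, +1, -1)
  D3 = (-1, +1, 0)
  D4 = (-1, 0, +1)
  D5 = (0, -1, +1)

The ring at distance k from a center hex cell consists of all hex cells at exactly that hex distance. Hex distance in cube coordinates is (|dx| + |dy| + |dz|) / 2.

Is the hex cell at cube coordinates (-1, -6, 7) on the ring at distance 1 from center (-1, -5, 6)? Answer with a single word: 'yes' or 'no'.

Answer: yes

Derivation:
|px - cx| = |-1 - (-1)| = 0
|py - cy| = |-6 - (-5)| = 1
|pz - cz| = |7 - 6| = 1
distance = (0+1+1)/2 = 2/2 = 1
radius = 1; distance == radius -> yes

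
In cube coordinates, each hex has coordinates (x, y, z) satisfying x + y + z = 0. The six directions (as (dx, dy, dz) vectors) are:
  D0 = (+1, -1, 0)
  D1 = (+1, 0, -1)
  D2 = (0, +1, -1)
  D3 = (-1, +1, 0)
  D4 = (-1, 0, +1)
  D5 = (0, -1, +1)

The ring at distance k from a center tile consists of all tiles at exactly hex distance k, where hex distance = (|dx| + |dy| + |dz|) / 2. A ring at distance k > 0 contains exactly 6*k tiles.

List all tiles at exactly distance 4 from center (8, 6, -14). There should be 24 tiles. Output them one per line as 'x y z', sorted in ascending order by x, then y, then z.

Walk ring at distance 4 from (8, 6, -14):
Start at center + D4*4 = (4, 6, -10)
  hex 0: (4, 6, -10)
  hex 1: (5, 5, -10)
  hex 2: (6, 4, -10)
  hex 3: (7, 3, -10)
  hex 4: (8, 2, -10)
  hex 5: (9, 2, -11)
  hex 6: (10, 2, -12)
  hex 7: (11, 2, -13)
  hex 8: (12, 2, -14)
  hex 9: (12, 3, -15)
  hex 10: (12, 4, -16)
  hex 11: (12, 5, -17)
  hex 12: (12, 6, -18)
  hex 13: (11, 7, -18)
  hex 14: (10, 8, -18)
  hex 15: (9, 9, -18)
  hex 16: (8, 10, -18)
  hex 17: (7, 10, -17)
  hex 18: (6, 10, -16)
  hex 19: (5, 10, -15)
  hex 20: (4, 10, -14)
  hex 21: (4, 9, -13)
  hex 22: (4, 8, -12)
  hex 23: (4, 7, -11)
Sorted: 24 hexes.

Answer: 4 6 -10
4 7 -11
4 8 -12
4 9 -13
4 10 -14
5 5 -10
5 10 -15
6 4 -10
6 10 -16
7 3 -10
7 10 -17
8 2 -10
8 10 -18
9 2 -11
9 9 -18
10 2 -12
10 8 -18
11 2 -13
11 7 -18
12 2 -14
12 3 -15
12 4 -16
12 5 -17
12 6 -18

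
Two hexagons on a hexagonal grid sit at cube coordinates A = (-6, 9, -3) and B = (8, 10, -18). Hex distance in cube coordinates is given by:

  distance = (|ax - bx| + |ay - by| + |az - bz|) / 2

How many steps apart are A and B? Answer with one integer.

|ax - bx| = |-6 - 8| = 14
|ay - by| = |9 - 10| = 1
|az - bz| = |-3 - (-18)| = 15
distance = (14 + 1 + 15) / 2 = 30 / 2 = 15

Answer: 15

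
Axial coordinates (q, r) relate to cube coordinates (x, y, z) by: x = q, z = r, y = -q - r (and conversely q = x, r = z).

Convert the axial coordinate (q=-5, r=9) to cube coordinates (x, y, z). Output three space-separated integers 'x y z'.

x = q = -5
z = r = 9
y = -x - z = -(-5) - (9) = -4

Answer: -5 -4 9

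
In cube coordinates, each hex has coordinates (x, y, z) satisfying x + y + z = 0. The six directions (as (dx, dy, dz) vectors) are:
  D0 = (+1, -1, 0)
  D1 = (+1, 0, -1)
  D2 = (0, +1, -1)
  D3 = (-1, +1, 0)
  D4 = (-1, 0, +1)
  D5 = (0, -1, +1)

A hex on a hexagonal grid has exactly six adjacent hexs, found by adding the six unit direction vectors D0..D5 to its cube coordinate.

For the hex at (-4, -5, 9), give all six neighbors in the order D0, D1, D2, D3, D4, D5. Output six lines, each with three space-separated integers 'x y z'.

Center: (-4, -5, 9). Add each direction:
  D0: (-4, -5, 9) + (1, -1, 0) = (-3, -6, 9)
  D1: (-4, -5, 9) + (1, 0, -1) = (-3, -5, 8)
  D2: (-4, -5, 9) + (0, 1, -1) = (-4, -4, 8)
  D3: (-4, -5, 9) + (-1, 1, 0) = (-5, -4, 9)
  D4: (-4, -5, 9) + (-1, 0, 1) = (-5, -5, 10)
  D5: (-4, -5, 9) + (0, -1, 1) = (-4, -6, 10)

Answer: -3 -6 9
-3 -5 8
-4 -4 8
-5 -4 9
-5 -5 10
-4 -6 10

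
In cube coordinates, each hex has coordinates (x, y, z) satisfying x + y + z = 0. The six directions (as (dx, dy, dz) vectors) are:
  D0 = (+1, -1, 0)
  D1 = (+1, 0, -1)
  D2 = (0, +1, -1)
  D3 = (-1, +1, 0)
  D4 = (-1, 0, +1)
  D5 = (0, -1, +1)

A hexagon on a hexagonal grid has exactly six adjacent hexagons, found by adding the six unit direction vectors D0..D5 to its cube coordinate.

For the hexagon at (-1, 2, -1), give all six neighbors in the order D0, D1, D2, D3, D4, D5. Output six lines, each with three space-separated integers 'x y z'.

Center: (-1, 2, -1). Add each direction:
  D0: (-1, 2, -1) + (1, -1, 0) = (0, 1, -1)
  D1: (-1, 2, -1) + (1, 0, -1) = (0, 2, -2)
  D2: (-1, 2, -1) + (0, 1, -1) = (-1, 3, -2)
  D3: (-1, 2, -1) + (-1, 1, 0) = (-2, 3, -1)
  D4: (-1, 2, -1) + (-1, 0, 1) = (-2, 2, 0)
  D5: (-1, 2, -1) + (0, -1, 1) = (-1, 1, 0)

Answer: 0 1 -1
0 2 -2
-1 3 -2
-2 3 -1
-2 2 0
-1 1 0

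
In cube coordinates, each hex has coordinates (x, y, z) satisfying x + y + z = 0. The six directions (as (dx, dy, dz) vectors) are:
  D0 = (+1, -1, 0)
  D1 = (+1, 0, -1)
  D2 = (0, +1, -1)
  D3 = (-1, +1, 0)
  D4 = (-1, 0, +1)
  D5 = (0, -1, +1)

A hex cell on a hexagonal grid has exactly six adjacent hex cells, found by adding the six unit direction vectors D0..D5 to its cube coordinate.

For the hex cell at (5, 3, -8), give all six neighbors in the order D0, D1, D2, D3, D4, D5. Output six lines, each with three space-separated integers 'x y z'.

Answer: 6 2 -8
6 3 -9
5 4 -9
4 4 -8
4 3 -7
5 2 -7

Derivation:
Center: (5, 3, -8). Add each direction:
  D0: (5, 3, -8) + (1, -1, 0) = (6, 2, -8)
  D1: (5, 3, -8) + (1, 0, -1) = (6, 3, -9)
  D2: (5, 3, -8) + (0, 1, -1) = (5, 4, -9)
  D3: (5, 3, -8) + (-1, 1, 0) = (4, 4, -8)
  D4: (5, 3, -8) + (-1, 0, 1) = (4, 3, -7)
  D5: (5, 3, -8) + (0, -1, 1) = (5, 2, -7)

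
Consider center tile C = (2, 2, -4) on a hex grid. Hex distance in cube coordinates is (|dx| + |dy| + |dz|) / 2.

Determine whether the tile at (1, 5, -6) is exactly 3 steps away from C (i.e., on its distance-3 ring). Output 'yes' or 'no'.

Answer: yes

Derivation:
|px - cx| = |1 - 2| = 1
|py - cy| = |5 - 2| = 3
|pz - cz| = |-6 - (-4)| = 2
distance = (1+3+2)/2 = 6/2 = 3
radius = 3; distance == radius -> yes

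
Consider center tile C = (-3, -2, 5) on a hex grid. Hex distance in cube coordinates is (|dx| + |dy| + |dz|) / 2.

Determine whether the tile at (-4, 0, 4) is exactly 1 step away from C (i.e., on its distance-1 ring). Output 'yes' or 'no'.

Answer: no

Derivation:
|px - cx| = |-4 - (-3)| = 1
|py - cy| = |0 - (-2)| = 2
|pz - cz| = |4 - 5| = 1
distance = (1+2+1)/2 = 4/2 = 2
radius = 1; distance != radius -> no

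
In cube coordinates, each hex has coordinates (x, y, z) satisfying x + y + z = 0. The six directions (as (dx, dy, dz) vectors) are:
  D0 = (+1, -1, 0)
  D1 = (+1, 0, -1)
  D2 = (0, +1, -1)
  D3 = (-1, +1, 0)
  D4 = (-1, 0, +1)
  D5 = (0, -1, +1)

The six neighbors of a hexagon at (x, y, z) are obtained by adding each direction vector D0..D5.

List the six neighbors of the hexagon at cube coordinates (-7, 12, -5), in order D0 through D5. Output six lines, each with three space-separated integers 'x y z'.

Center: (-7, 12, -5). Add each direction:
  D0: (-7, 12, -5) + (1, -1, 0) = (-6, 11, -5)
  D1: (-7, 12, -5) + (1, 0, -1) = (-6, 12, -6)
  D2: (-7, 12, -5) + (0, 1, -1) = (-7, 13, -6)
  D3: (-7, 12, -5) + (-1, 1, 0) = (-8, 13, -5)
  D4: (-7, 12, -5) + (-1, 0, 1) = (-8, 12, -4)
  D5: (-7, 12, -5) + (0, -1, 1) = (-7, 11, -4)

Answer: -6 11 -5
-6 12 -6
-7 13 -6
-8 13 -5
-8 12 -4
-7 11 -4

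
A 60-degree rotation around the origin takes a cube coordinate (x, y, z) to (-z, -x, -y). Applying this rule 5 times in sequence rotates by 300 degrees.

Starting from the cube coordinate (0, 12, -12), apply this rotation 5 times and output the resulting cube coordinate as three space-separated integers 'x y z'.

Start: (0, 12, -12)
Step 1: (0, 12, -12) -> (-(-12), -(0), -(12)) = (12, 0, -12)
Step 2: (12, 0, -12) -> (-(-12), -(12), -(0)) = (12, -12, 0)
Step 3: (12, -12, 0) -> (-(0), -(12), -(-12)) = (0, -12, 12)
Step 4: (0, -12, 12) -> (-(12), -(0), -(-12)) = (-12, 0, 12)
Step 5: (-12, 0, 12) -> (-(12), -(-12), -(0)) = (-12, 12, 0)

Answer: -12 12 0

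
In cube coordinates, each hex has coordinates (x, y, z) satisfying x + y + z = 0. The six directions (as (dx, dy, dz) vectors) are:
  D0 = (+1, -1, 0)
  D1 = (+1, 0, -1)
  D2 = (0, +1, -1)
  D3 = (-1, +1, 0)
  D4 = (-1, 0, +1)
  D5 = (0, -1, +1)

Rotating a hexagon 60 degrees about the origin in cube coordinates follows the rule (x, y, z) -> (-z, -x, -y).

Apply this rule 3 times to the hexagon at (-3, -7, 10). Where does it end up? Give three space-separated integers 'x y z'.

Start: (-3, -7, 10)
Step 1: (-3, -7, 10) -> (-(10), -(-3), -(-7)) = (-10, 3, 7)
Step 2: (-10, 3, 7) -> (-(7), -(-10), -(3)) = (-7, 10, -3)
Step 3: (-7, 10, -3) -> (-(-3), -(-7), -(10)) = (3, 7, -10)

Answer: 3 7 -10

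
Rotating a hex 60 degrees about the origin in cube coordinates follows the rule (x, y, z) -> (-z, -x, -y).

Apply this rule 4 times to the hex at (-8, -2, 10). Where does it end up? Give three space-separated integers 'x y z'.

Answer: 10 -8 -2

Derivation:
Start: (-8, -2, 10)
Step 1: (-8, -2, 10) -> (-(10), -(-8), -(-2)) = (-10, 8, 2)
Step 2: (-10, 8, 2) -> (-(2), -(-10), -(8)) = (-2, 10, -8)
Step 3: (-2, 10, -8) -> (-(-8), -(-2), -(10)) = (8, 2, -10)
Step 4: (8, 2, -10) -> (-(-10), -(8), -(2)) = (10, -8, -2)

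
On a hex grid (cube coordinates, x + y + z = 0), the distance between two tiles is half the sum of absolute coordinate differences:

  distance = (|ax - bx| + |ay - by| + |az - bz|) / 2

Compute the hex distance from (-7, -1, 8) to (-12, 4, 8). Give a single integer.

Answer: 5

Derivation:
|ax - bx| = |-7 - (-12)| = 5
|ay - by| = |-1 - 4| = 5
|az - bz| = |8 - 8| = 0
distance = (5 + 5 + 0) / 2 = 10 / 2 = 5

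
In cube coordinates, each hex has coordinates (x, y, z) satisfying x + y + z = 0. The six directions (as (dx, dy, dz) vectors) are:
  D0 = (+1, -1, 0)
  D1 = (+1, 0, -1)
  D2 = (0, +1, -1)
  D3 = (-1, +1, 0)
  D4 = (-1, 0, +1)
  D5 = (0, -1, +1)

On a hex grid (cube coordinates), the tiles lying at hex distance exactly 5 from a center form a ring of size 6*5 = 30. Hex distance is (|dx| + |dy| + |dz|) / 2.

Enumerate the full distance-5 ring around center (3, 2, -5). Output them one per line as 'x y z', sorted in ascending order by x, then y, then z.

Walk ring at distance 5 from (3, 2, -5):
Start at center + D4*5 = (-2, 2, 0)
  hex 0: (-2, 2, 0)
  hex 1: (-1, 1, 0)
  hex 2: (0, 0, 0)
  hex 3: (1, -1, 0)
  hex 4: (2, -2, 0)
  hex 5: (3, -3, 0)
  hex 6: (4, -3, -1)
  hex 7: (5, -3, -2)
  hex 8: (6, -3, -3)
  hex 9: (7, -3, -4)
  hex 10: (8, -3, -5)
  hex 11: (8, -2, -6)
  hex 12: (8, -1, -7)
  hex 13: (8, 0, -8)
  hex 14: (8, 1, -9)
  hex 15: (8, 2, -10)
  hex 16: (7, 3, -10)
  hex 17: (6, 4, -10)
  hex 18: (5, 5, -10)
  hex 19: (4, 6, -10)
  hex 20: (3, 7, -10)
  hex 21: (2, 7, -9)
  hex 22: (1, 7, -8)
  hex 23: (0, 7, -7)
  hex 24: (-1, 7, -6)
  hex 25: (-2, 7, -5)
  hex 26: (-2, 6, -4)
  hex 27: (-2, 5, -3)
  hex 28: (-2, 4, -2)
  hex 29: (-2, 3, -1)
Sorted: 30 hexes.

Answer: -2 2 0
-2 3 -1
-2 4 -2
-2 5 -3
-2 6 -4
-2 7 -5
-1 1 0
-1 7 -6
0 0 0
0 7 -7
1 -1 0
1 7 -8
2 -2 0
2 7 -9
3 -3 0
3 7 -10
4 -3 -1
4 6 -10
5 -3 -2
5 5 -10
6 -3 -3
6 4 -10
7 -3 -4
7 3 -10
8 -3 -5
8 -2 -6
8 -1 -7
8 0 -8
8 1 -9
8 2 -10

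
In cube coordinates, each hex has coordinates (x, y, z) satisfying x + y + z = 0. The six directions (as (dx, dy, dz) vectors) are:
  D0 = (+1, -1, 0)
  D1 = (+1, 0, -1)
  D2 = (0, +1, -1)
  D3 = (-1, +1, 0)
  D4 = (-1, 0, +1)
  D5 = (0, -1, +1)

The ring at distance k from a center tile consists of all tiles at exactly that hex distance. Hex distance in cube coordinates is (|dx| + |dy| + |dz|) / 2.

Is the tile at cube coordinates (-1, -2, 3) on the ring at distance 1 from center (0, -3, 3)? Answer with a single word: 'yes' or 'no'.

Answer: yes

Derivation:
|px - cx| = |-1 - 0| = 1
|py - cy| = |-2 - (-3)| = 1
|pz - cz| = |3 - 3| = 0
distance = (1+1+0)/2 = 2/2 = 1
radius = 1; distance == radius -> yes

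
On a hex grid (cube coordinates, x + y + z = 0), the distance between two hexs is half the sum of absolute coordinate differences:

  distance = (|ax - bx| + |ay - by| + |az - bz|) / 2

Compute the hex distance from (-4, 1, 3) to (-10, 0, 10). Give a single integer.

|ax - bx| = |-4 - (-10)| = 6
|ay - by| = |1 - 0| = 1
|az - bz| = |3 - 10| = 7
distance = (6 + 1 + 7) / 2 = 14 / 2 = 7

Answer: 7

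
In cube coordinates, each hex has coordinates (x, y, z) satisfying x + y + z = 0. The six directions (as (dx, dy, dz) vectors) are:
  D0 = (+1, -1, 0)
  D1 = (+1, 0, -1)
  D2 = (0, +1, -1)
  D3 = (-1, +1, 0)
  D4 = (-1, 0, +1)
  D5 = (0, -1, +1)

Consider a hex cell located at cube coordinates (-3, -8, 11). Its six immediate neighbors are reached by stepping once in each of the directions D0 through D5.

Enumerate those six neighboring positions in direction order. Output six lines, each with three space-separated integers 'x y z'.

Center: (-3, -8, 11). Add each direction:
  D0: (-3, -8, 11) + (1, -1, 0) = (-2, -9, 11)
  D1: (-3, -8, 11) + (1, 0, -1) = (-2, -8, 10)
  D2: (-3, -8, 11) + (0, 1, -1) = (-3, -7, 10)
  D3: (-3, -8, 11) + (-1, 1, 0) = (-4, -7, 11)
  D4: (-3, -8, 11) + (-1, 0, 1) = (-4, -8, 12)
  D5: (-3, -8, 11) + (0, -1, 1) = (-3, -9, 12)

Answer: -2 -9 11
-2 -8 10
-3 -7 10
-4 -7 11
-4 -8 12
-3 -9 12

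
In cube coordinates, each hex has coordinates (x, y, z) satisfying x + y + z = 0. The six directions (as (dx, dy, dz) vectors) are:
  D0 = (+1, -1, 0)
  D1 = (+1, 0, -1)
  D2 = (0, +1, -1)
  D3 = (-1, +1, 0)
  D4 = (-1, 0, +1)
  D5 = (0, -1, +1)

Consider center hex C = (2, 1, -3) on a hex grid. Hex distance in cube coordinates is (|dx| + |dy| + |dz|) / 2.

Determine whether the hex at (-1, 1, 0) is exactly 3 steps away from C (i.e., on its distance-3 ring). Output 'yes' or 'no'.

Answer: yes

Derivation:
|px - cx| = |-1 - 2| = 3
|py - cy| = |1 - 1| = 0
|pz - cz| = |0 - (-3)| = 3
distance = (3+0+3)/2 = 6/2 = 3
radius = 3; distance == radius -> yes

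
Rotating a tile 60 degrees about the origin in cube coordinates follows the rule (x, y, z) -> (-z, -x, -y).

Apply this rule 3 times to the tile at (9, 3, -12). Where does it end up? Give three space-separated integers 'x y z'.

Start: (9, 3, -12)
Step 1: (9, 3, -12) -> (-(-12), -(9), -(3)) = (12, -9, -3)
Step 2: (12, -9, -3) -> (-(-3), -(12), -(-9)) = (3, -12, 9)
Step 3: (3, -12, 9) -> (-(9), -(3), -(-12)) = (-9, -3, 12)

Answer: -9 -3 12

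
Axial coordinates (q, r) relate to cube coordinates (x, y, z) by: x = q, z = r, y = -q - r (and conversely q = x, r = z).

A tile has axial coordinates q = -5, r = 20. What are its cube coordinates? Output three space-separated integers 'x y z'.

x = q = -5
z = r = 20
y = -x - z = -(-5) - (20) = -15

Answer: -5 -15 20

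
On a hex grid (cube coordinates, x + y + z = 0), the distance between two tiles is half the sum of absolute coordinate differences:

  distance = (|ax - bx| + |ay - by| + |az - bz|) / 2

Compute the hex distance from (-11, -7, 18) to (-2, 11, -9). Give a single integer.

Answer: 27

Derivation:
|ax - bx| = |-11 - (-2)| = 9
|ay - by| = |-7 - 11| = 18
|az - bz| = |18 - (-9)| = 27
distance = (9 + 18 + 27) / 2 = 54 / 2 = 27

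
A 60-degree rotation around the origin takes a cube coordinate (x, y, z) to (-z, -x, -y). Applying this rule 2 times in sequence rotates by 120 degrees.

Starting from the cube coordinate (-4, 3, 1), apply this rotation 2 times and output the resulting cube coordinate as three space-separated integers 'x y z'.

Start: (-4, 3, 1)
Step 1: (-4, 3, 1) -> (-(1), -(-4), -(3)) = (-1, 4, -3)
Step 2: (-1, 4, -3) -> (-(-3), -(-1), -(4)) = (3, 1, -4)

Answer: 3 1 -4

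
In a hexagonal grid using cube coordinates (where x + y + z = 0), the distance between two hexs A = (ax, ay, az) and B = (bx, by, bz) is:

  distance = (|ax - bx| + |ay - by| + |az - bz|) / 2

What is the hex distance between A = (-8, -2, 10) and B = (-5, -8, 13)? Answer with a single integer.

Answer: 6

Derivation:
|ax - bx| = |-8 - (-5)| = 3
|ay - by| = |-2 - (-8)| = 6
|az - bz| = |10 - 13| = 3
distance = (3 + 6 + 3) / 2 = 12 / 2 = 6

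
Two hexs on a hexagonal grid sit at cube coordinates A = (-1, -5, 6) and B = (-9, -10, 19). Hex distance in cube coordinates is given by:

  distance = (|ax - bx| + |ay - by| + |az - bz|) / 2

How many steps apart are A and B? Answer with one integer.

|ax - bx| = |-1 - (-9)| = 8
|ay - by| = |-5 - (-10)| = 5
|az - bz| = |6 - 19| = 13
distance = (8 + 5 + 13) / 2 = 26 / 2 = 13

Answer: 13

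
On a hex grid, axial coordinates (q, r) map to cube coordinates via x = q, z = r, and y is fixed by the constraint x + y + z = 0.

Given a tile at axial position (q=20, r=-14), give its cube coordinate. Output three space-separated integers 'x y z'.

x = q = 20
z = r = -14
y = -x - z = -(20) - (-14) = -6

Answer: 20 -6 -14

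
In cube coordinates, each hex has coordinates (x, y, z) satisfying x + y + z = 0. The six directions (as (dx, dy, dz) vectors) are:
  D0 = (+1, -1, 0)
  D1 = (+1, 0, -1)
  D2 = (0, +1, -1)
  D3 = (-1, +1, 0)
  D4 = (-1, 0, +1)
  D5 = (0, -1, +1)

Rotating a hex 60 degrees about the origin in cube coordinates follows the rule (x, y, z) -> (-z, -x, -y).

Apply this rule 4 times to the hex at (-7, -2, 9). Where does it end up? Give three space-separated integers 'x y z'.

Start: (-7, -2, 9)
Step 1: (-7, -2, 9) -> (-(9), -(-7), -(-2)) = (-9, 7, 2)
Step 2: (-9, 7, 2) -> (-(2), -(-9), -(7)) = (-2, 9, -7)
Step 3: (-2, 9, -7) -> (-(-7), -(-2), -(9)) = (7, 2, -9)
Step 4: (7, 2, -9) -> (-(-9), -(7), -(2)) = (9, -7, -2)

Answer: 9 -7 -2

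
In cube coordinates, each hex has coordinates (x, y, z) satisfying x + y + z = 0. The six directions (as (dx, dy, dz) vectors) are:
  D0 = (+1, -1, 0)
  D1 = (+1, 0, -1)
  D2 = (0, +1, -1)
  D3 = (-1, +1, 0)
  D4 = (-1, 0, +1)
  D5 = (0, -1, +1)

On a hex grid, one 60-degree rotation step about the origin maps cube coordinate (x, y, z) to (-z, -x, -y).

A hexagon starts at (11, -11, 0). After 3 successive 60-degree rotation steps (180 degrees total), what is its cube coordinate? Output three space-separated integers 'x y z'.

Start: (11, -11, 0)
Step 1: (11, -11, 0) -> (-(0), -(11), -(-11)) = (0, -11, 11)
Step 2: (0, -11, 11) -> (-(11), -(0), -(-11)) = (-11, 0, 11)
Step 3: (-11, 0, 11) -> (-(11), -(-11), -(0)) = (-11, 11, 0)

Answer: -11 11 0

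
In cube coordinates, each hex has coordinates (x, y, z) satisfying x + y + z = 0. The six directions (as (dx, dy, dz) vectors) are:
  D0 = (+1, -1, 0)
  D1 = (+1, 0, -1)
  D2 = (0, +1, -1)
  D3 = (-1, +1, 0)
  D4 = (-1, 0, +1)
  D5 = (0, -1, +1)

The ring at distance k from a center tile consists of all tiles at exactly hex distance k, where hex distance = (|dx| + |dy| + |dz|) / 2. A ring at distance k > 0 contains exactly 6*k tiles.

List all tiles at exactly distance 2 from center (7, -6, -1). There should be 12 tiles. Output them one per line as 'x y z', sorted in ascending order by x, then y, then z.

Answer: 5 -6 1
5 -5 0
5 -4 -1
6 -7 1
6 -4 -2
7 -8 1
7 -4 -3
8 -8 0
8 -5 -3
9 -8 -1
9 -7 -2
9 -6 -3

Derivation:
Walk ring at distance 2 from (7, -6, -1):
Start at center + D4*2 = (5, -6, 1)
  hex 0: (5, -6, 1)
  hex 1: (6, -7, 1)
  hex 2: (7, -8, 1)
  hex 3: (8, -8, 0)
  hex 4: (9, -8, -1)
  hex 5: (9, -7, -2)
  hex 6: (9, -6, -3)
  hex 7: (8, -5, -3)
  hex 8: (7, -4, -3)
  hex 9: (6, -4, -2)
  hex 10: (5, -4, -1)
  hex 11: (5, -5, 0)
Sorted: 12 hexes.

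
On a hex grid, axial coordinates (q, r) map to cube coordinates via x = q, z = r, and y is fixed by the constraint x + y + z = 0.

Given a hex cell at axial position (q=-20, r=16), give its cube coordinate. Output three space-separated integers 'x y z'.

Answer: -20 4 16

Derivation:
x = q = -20
z = r = 16
y = -x - z = -(-20) - (16) = 4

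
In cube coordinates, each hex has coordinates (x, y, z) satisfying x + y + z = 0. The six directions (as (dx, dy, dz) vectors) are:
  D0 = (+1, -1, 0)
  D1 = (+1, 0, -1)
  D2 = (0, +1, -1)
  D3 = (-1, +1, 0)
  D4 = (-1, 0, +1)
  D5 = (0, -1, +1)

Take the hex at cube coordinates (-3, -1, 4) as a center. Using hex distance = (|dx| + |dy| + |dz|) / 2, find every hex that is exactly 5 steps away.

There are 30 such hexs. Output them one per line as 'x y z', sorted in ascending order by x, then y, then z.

Walk ring at distance 5 from (-3, -1, 4):
Start at center + D4*5 = (-8, -1, 9)
  hex 0: (-8, -1, 9)
  hex 1: (-7, -2, 9)
  hex 2: (-6, -3, 9)
  hex 3: (-5, -4, 9)
  hex 4: (-4, -5, 9)
  hex 5: (-3, -6, 9)
  hex 6: (-2, -6, 8)
  hex 7: (-1, -6, 7)
  hex 8: (0, -6, 6)
  hex 9: (1, -6, 5)
  hex 10: (2, -6, 4)
  hex 11: (2, -5, 3)
  hex 12: (2, -4, 2)
  hex 13: (2, -3, 1)
  hex 14: (2, -2, 0)
  hex 15: (2, -1, -1)
  hex 16: (1, 0, -1)
  hex 17: (0, 1, -1)
  hex 18: (-1, 2, -1)
  hex 19: (-2, 3, -1)
  hex 20: (-3, 4, -1)
  hex 21: (-4, 4, 0)
  hex 22: (-5, 4, 1)
  hex 23: (-6, 4, 2)
  hex 24: (-7, 4, 3)
  hex 25: (-8, 4, 4)
  hex 26: (-8, 3, 5)
  hex 27: (-8, 2, 6)
  hex 28: (-8, 1, 7)
  hex 29: (-8, 0, 8)
Sorted: 30 hexes.

Answer: -8 -1 9
-8 0 8
-8 1 7
-8 2 6
-8 3 5
-8 4 4
-7 -2 9
-7 4 3
-6 -3 9
-6 4 2
-5 -4 9
-5 4 1
-4 -5 9
-4 4 0
-3 -6 9
-3 4 -1
-2 -6 8
-2 3 -1
-1 -6 7
-1 2 -1
0 -6 6
0 1 -1
1 -6 5
1 0 -1
2 -6 4
2 -5 3
2 -4 2
2 -3 1
2 -2 0
2 -1 -1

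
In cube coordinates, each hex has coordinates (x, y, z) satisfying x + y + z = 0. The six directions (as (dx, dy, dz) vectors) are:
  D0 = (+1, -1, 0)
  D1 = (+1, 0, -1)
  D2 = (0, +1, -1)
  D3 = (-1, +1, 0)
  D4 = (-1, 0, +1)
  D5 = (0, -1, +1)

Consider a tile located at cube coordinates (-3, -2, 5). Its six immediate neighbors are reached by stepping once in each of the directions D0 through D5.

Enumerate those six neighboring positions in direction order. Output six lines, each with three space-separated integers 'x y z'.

Center: (-3, -2, 5). Add each direction:
  D0: (-3, -2, 5) + (1, -1, 0) = (-2, -3, 5)
  D1: (-3, -2, 5) + (1, 0, -1) = (-2, -2, 4)
  D2: (-3, -2, 5) + (0, 1, -1) = (-3, -1, 4)
  D3: (-3, -2, 5) + (-1, 1, 0) = (-4, -1, 5)
  D4: (-3, -2, 5) + (-1, 0, 1) = (-4, -2, 6)
  D5: (-3, -2, 5) + (0, -1, 1) = (-3, -3, 6)

Answer: -2 -3 5
-2 -2 4
-3 -1 4
-4 -1 5
-4 -2 6
-3 -3 6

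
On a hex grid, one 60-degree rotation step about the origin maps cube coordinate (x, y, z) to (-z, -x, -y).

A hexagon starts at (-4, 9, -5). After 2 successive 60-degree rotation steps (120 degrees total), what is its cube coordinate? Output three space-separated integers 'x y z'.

Start: (-4, 9, -5)
Step 1: (-4, 9, -5) -> (-(-5), -(-4), -(9)) = (5, 4, -9)
Step 2: (5, 4, -9) -> (-(-9), -(5), -(4)) = (9, -5, -4)

Answer: 9 -5 -4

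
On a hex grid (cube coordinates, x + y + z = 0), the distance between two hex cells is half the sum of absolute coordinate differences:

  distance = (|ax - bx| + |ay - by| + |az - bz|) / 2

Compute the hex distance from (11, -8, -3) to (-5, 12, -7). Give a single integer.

|ax - bx| = |11 - (-5)| = 16
|ay - by| = |-8 - 12| = 20
|az - bz| = |-3 - (-7)| = 4
distance = (16 + 20 + 4) / 2 = 40 / 2 = 20

Answer: 20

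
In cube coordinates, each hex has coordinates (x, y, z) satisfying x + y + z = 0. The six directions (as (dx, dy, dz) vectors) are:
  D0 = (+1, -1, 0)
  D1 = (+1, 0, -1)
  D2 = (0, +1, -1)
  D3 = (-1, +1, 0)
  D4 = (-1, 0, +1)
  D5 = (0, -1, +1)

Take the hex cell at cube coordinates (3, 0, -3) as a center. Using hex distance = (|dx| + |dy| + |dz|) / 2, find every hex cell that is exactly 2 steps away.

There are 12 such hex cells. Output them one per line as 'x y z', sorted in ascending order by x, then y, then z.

Answer: 1 0 -1
1 1 -2
1 2 -3
2 -1 -1
2 2 -4
3 -2 -1
3 2 -5
4 -2 -2
4 1 -5
5 -2 -3
5 -1 -4
5 0 -5

Derivation:
Walk ring at distance 2 from (3, 0, -3):
Start at center + D4*2 = (1, 0, -1)
  hex 0: (1, 0, -1)
  hex 1: (2, -1, -1)
  hex 2: (3, -2, -1)
  hex 3: (4, -2, -2)
  hex 4: (5, -2, -3)
  hex 5: (5, -1, -4)
  hex 6: (5, 0, -5)
  hex 7: (4, 1, -5)
  hex 8: (3, 2, -5)
  hex 9: (2, 2, -4)
  hex 10: (1, 2, -3)
  hex 11: (1, 1, -2)
Sorted: 12 hexes.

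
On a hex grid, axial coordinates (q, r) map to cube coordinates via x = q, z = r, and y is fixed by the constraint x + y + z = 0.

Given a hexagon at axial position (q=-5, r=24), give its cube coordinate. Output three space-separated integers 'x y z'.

x = q = -5
z = r = 24
y = -x - z = -(-5) - (24) = -19

Answer: -5 -19 24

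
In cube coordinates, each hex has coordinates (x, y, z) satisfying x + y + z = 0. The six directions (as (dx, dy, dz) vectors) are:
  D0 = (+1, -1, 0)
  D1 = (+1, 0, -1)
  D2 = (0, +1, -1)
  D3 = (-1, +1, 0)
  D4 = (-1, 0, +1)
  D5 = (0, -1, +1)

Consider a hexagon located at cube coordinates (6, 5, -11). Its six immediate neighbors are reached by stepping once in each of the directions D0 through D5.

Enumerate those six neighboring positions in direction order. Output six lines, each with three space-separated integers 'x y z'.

Answer: 7 4 -11
7 5 -12
6 6 -12
5 6 -11
5 5 -10
6 4 -10

Derivation:
Center: (6, 5, -11). Add each direction:
  D0: (6, 5, -11) + (1, -1, 0) = (7, 4, -11)
  D1: (6, 5, -11) + (1, 0, -1) = (7, 5, -12)
  D2: (6, 5, -11) + (0, 1, -1) = (6, 6, -12)
  D3: (6, 5, -11) + (-1, 1, 0) = (5, 6, -11)
  D4: (6, 5, -11) + (-1, 0, 1) = (5, 5, -10)
  D5: (6, 5, -11) + (0, -1, 1) = (6, 4, -10)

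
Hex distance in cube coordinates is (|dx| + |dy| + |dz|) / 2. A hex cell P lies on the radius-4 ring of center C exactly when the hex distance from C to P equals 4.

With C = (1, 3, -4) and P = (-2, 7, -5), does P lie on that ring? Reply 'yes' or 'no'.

Answer: yes

Derivation:
|px - cx| = |-2 - 1| = 3
|py - cy| = |7 - 3| = 4
|pz - cz| = |-5 - (-4)| = 1
distance = (3+4+1)/2 = 8/2 = 4
radius = 4; distance == radius -> yes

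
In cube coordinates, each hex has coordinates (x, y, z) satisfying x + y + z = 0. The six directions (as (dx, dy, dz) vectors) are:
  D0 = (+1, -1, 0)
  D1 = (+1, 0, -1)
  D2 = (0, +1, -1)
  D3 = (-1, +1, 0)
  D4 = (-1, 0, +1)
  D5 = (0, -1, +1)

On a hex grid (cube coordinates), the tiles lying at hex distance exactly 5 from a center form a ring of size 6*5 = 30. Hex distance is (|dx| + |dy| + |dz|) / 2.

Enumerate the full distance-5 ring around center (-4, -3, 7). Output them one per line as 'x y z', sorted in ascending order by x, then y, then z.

Answer: -9 -3 12
-9 -2 11
-9 -1 10
-9 0 9
-9 1 8
-9 2 7
-8 -4 12
-8 2 6
-7 -5 12
-7 2 5
-6 -6 12
-6 2 4
-5 -7 12
-5 2 3
-4 -8 12
-4 2 2
-3 -8 11
-3 1 2
-2 -8 10
-2 0 2
-1 -8 9
-1 -1 2
0 -8 8
0 -2 2
1 -8 7
1 -7 6
1 -6 5
1 -5 4
1 -4 3
1 -3 2

Derivation:
Walk ring at distance 5 from (-4, -3, 7):
Start at center + D4*5 = (-9, -3, 12)
  hex 0: (-9, -3, 12)
  hex 1: (-8, -4, 12)
  hex 2: (-7, -5, 12)
  hex 3: (-6, -6, 12)
  hex 4: (-5, -7, 12)
  hex 5: (-4, -8, 12)
  hex 6: (-3, -8, 11)
  hex 7: (-2, -8, 10)
  hex 8: (-1, -8, 9)
  hex 9: (0, -8, 8)
  hex 10: (1, -8, 7)
  hex 11: (1, -7, 6)
  hex 12: (1, -6, 5)
  hex 13: (1, -5, 4)
  hex 14: (1, -4, 3)
  hex 15: (1, -3, 2)
  hex 16: (0, -2, 2)
  hex 17: (-1, -1, 2)
  hex 18: (-2, 0, 2)
  hex 19: (-3, 1, 2)
  hex 20: (-4, 2, 2)
  hex 21: (-5, 2, 3)
  hex 22: (-6, 2, 4)
  hex 23: (-7, 2, 5)
  hex 24: (-8, 2, 6)
  hex 25: (-9, 2, 7)
  hex 26: (-9, 1, 8)
  hex 27: (-9, 0, 9)
  hex 28: (-9, -1, 10)
  hex 29: (-9, -2, 11)
Sorted: 30 hexes.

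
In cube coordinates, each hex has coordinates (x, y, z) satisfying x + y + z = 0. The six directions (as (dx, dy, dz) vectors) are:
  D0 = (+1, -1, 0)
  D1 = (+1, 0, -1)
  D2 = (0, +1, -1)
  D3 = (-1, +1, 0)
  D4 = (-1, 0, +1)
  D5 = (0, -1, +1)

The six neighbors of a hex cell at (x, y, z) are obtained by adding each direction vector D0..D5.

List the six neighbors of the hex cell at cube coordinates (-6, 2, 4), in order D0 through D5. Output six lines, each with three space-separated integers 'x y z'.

Answer: -5 1 4
-5 2 3
-6 3 3
-7 3 4
-7 2 5
-6 1 5

Derivation:
Center: (-6, 2, 4). Add each direction:
  D0: (-6, 2, 4) + (1, -1, 0) = (-5, 1, 4)
  D1: (-6, 2, 4) + (1, 0, -1) = (-5, 2, 3)
  D2: (-6, 2, 4) + (0, 1, -1) = (-6, 3, 3)
  D3: (-6, 2, 4) + (-1, 1, 0) = (-7, 3, 4)
  D4: (-6, 2, 4) + (-1, 0, 1) = (-7, 2, 5)
  D5: (-6, 2, 4) + (0, -1, 1) = (-6, 1, 5)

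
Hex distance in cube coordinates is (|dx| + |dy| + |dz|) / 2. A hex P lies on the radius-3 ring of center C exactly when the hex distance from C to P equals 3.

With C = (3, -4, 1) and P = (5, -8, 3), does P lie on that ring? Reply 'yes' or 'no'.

|px - cx| = |5 - 3| = 2
|py - cy| = |-8 - (-4)| = 4
|pz - cz| = |3 - 1| = 2
distance = (2+4+2)/2 = 8/2 = 4
radius = 3; distance != radius -> no

Answer: no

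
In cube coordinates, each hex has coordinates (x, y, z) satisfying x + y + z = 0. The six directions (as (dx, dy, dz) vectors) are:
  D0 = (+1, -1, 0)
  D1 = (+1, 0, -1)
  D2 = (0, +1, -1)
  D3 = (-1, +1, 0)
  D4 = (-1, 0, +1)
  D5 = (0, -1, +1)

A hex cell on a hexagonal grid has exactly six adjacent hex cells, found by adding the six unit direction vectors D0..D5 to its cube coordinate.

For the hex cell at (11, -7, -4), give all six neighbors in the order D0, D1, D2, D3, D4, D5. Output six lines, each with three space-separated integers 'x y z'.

Answer: 12 -8 -4
12 -7 -5
11 -6 -5
10 -6 -4
10 -7 -3
11 -8 -3

Derivation:
Center: (11, -7, -4). Add each direction:
  D0: (11, -7, -4) + (1, -1, 0) = (12, -8, -4)
  D1: (11, -7, -4) + (1, 0, -1) = (12, -7, -5)
  D2: (11, -7, -4) + (0, 1, -1) = (11, -6, -5)
  D3: (11, -7, -4) + (-1, 1, 0) = (10, -6, -4)
  D4: (11, -7, -4) + (-1, 0, 1) = (10, -7, -3)
  D5: (11, -7, -4) + (0, -1, 1) = (11, -8, -3)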